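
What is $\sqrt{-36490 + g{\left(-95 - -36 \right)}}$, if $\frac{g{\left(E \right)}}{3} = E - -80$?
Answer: $i \sqrt{36427} \approx 190.86 i$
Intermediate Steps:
$g{\left(E \right)} = 240 + 3 E$ ($g{\left(E \right)} = 3 \left(E - -80\right) = 3 \left(E + 80\right) = 3 \left(80 + E\right) = 240 + 3 E$)
$\sqrt{-36490 + g{\left(-95 - -36 \right)}} = \sqrt{-36490 + \left(240 + 3 \left(-95 - -36\right)\right)} = \sqrt{-36490 + \left(240 + 3 \left(-95 + 36\right)\right)} = \sqrt{-36490 + \left(240 + 3 \left(-59\right)\right)} = \sqrt{-36490 + \left(240 - 177\right)} = \sqrt{-36490 + 63} = \sqrt{-36427} = i \sqrt{36427}$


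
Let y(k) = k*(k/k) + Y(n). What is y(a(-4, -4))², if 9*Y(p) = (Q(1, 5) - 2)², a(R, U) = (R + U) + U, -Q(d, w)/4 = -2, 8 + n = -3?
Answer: 64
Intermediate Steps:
n = -11 (n = -8 - 3 = -11)
Q(d, w) = 8 (Q(d, w) = -4*(-2) = 8)
a(R, U) = R + 2*U
Y(p) = 4 (Y(p) = (8 - 2)²/9 = (⅑)*6² = (⅑)*36 = 4)
y(k) = 4 + k (y(k) = k*(k/k) + 4 = k*1 + 4 = k + 4 = 4 + k)
y(a(-4, -4))² = (4 + (-4 + 2*(-4)))² = (4 + (-4 - 8))² = (4 - 12)² = (-8)² = 64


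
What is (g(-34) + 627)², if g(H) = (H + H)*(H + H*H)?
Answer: 5725797561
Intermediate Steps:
g(H) = 2*H*(H + H²) (g(H) = (2*H)*(H + H²) = 2*H*(H + H²))
(g(-34) + 627)² = (2*(-34)²*(1 - 34) + 627)² = (2*1156*(-33) + 627)² = (-76296 + 627)² = (-75669)² = 5725797561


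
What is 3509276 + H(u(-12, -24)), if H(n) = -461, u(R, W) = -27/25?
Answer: 3508815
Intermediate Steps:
u(R, W) = -27/25 (u(R, W) = -27*1/25 = -27/25)
3509276 + H(u(-12, -24)) = 3509276 - 461 = 3508815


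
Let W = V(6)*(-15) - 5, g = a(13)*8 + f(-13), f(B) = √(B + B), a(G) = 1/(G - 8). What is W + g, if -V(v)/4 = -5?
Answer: -1517/5 + I*√26 ≈ -303.4 + 5.099*I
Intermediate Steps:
a(G) = 1/(-8 + G)
f(B) = √2*√B (f(B) = √(2*B) = √2*√B)
V(v) = 20 (V(v) = -4*(-5) = 20)
g = 8/5 + I*√26 (g = 8/(-8 + 13) + √2*√(-13) = 8/5 + √2*(I*√13) = (⅕)*8 + I*√26 = 8/5 + I*√26 ≈ 1.6 + 5.099*I)
W = -305 (W = 20*(-15) - 5 = -300 - 5 = -305)
W + g = -305 + (8/5 + I*√26) = -1517/5 + I*√26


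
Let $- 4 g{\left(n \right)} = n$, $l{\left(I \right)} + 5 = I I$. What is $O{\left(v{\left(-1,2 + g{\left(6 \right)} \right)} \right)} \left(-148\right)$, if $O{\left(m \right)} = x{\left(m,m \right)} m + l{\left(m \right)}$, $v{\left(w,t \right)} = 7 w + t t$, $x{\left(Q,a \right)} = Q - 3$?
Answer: $- \frac{31487}{2} \approx -15744.0$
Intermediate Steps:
$l{\left(I \right)} = -5 + I^{2}$ ($l{\left(I \right)} = -5 + I I = -5 + I^{2}$)
$g{\left(n \right)} = - \frac{n}{4}$
$x{\left(Q,a \right)} = -3 + Q$ ($x{\left(Q,a \right)} = Q - 3 = -3 + Q$)
$v{\left(w,t \right)} = t^{2} + 7 w$ ($v{\left(w,t \right)} = 7 w + t^{2} = t^{2} + 7 w$)
$O{\left(m \right)} = -5 + m^{2} + m \left(-3 + m\right)$ ($O{\left(m \right)} = \left(-3 + m\right) m + \left(-5 + m^{2}\right) = m \left(-3 + m\right) + \left(-5 + m^{2}\right) = -5 + m^{2} + m \left(-3 + m\right)$)
$O{\left(v{\left(-1,2 + g{\left(6 \right)} \right)} \right)} \left(-148\right) = \left(-5 + \left(\left(2 - \frac{3}{2}\right)^{2} + 7 \left(-1\right)\right)^{2} + \left(\left(2 - \frac{3}{2}\right)^{2} + 7 \left(-1\right)\right) \left(-3 + \left(\left(2 - \frac{3}{2}\right)^{2} + 7 \left(-1\right)\right)\right)\right) \left(-148\right) = \left(-5 + \left(\left(2 - \frac{3}{2}\right)^{2} - 7\right)^{2} + \left(\left(2 - \frac{3}{2}\right)^{2} - 7\right) \left(-3 - \left(7 - \left(2 - \frac{3}{2}\right)^{2}\right)\right)\right) \left(-148\right) = \left(-5 + \left(\left(\frac{1}{2}\right)^{2} - 7\right)^{2} + \left(\left(\frac{1}{2}\right)^{2} - 7\right) \left(-3 - \left(7 - \left(\frac{1}{2}\right)^{2}\right)\right)\right) \left(-148\right) = \left(-5 + \left(\frac{1}{4} - 7\right)^{2} + \left(\frac{1}{4} - 7\right) \left(-3 + \left(\frac{1}{4} - 7\right)\right)\right) \left(-148\right) = \left(-5 + \left(- \frac{27}{4}\right)^{2} - \frac{27 \left(-3 - \frac{27}{4}\right)}{4}\right) \left(-148\right) = \left(-5 + \frac{729}{16} - - \frac{1053}{16}\right) \left(-148\right) = \left(-5 + \frac{729}{16} + \frac{1053}{16}\right) \left(-148\right) = \frac{851}{8} \left(-148\right) = - \frac{31487}{2}$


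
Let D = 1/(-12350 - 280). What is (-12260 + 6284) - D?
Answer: -75476879/12630 ≈ -5976.0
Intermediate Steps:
D = -1/12630 (D = 1/(-12630) = -1/12630 ≈ -7.9177e-5)
(-12260 + 6284) - D = (-12260 + 6284) - 1*(-1/12630) = -5976 + 1/12630 = -75476879/12630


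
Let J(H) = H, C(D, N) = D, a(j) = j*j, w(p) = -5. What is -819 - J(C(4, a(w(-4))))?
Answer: -823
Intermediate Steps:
a(j) = j²
-819 - J(C(4, a(w(-4)))) = -819 - 1*4 = -819 - 4 = -823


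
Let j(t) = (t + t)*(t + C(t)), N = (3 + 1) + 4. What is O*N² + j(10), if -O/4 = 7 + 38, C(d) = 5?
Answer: -11220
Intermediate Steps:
N = 8 (N = 4 + 4 = 8)
O = -180 (O = -4*(7 + 38) = -4*45 = -180)
j(t) = 2*t*(5 + t) (j(t) = (t + t)*(t + 5) = (2*t)*(5 + t) = 2*t*(5 + t))
O*N² + j(10) = -180*8² + 2*10*(5 + 10) = -180*64 + 2*10*15 = -11520 + 300 = -11220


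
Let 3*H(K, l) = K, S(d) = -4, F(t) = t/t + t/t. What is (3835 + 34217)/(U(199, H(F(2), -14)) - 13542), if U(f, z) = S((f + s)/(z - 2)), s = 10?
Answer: -19026/6773 ≈ -2.8091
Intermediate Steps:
F(t) = 2 (F(t) = 1 + 1 = 2)
H(K, l) = K/3
U(f, z) = -4
(3835 + 34217)/(U(199, H(F(2), -14)) - 13542) = (3835 + 34217)/(-4 - 13542) = 38052/(-13546) = 38052*(-1/13546) = -19026/6773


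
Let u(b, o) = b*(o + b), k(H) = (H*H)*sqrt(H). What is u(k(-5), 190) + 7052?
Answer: 3927 + 4750*I*sqrt(5) ≈ 3927.0 + 10621.0*I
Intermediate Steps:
k(H) = H**(5/2) (k(H) = H**2*sqrt(H) = H**(5/2))
u(b, o) = b*(b + o)
u(k(-5), 190) + 7052 = (-5)**(5/2)*((-5)**(5/2) + 190) + 7052 = (25*I*sqrt(5))*(25*I*sqrt(5) + 190) + 7052 = (25*I*sqrt(5))*(190 + 25*I*sqrt(5)) + 7052 = 25*I*sqrt(5)*(190 + 25*I*sqrt(5)) + 7052 = 7052 + 25*I*sqrt(5)*(190 + 25*I*sqrt(5))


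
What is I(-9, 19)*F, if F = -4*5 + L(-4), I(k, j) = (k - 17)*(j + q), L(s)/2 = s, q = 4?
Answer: 16744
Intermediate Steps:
L(s) = 2*s
I(k, j) = (-17 + k)*(4 + j) (I(k, j) = (k - 17)*(j + 4) = (-17 + k)*(4 + j))
F = -28 (F = -4*5 + 2*(-4) = -20 - 8 = -28)
I(-9, 19)*F = (-68 - 17*19 + 4*(-9) + 19*(-9))*(-28) = (-68 - 323 - 36 - 171)*(-28) = -598*(-28) = 16744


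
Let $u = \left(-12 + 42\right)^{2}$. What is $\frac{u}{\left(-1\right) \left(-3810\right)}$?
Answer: $\frac{30}{127} \approx 0.23622$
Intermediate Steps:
$u = 900$ ($u = 30^{2} = 900$)
$\frac{u}{\left(-1\right) \left(-3810\right)} = \frac{900}{\left(-1\right) \left(-3810\right)} = \frac{900}{3810} = 900 \cdot \frac{1}{3810} = \frac{30}{127}$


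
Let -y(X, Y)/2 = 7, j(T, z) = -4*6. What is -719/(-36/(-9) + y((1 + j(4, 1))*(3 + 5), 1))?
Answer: 719/10 ≈ 71.900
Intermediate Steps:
j(T, z) = -24
y(X, Y) = -14 (y(X, Y) = -2*7 = -14)
-719/(-36/(-9) + y((1 + j(4, 1))*(3 + 5), 1)) = -719/(-36/(-9) - 14) = -719/(-36*(-⅑) - 14) = -719/(4 - 14) = -719/(-10) = -⅒*(-719) = 719/10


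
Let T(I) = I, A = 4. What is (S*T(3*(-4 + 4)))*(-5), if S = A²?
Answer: 0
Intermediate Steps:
S = 16 (S = 4² = 16)
(S*T(3*(-4 + 4)))*(-5) = (16*(3*(-4 + 4)))*(-5) = (16*(3*0))*(-5) = (16*0)*(-5) = 0*(-5) = 0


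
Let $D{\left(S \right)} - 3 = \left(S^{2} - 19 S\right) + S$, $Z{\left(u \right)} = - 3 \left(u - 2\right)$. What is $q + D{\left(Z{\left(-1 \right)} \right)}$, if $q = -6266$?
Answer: $-6344$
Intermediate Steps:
$Z{\left(u \right)} = 6 - 3 u$ ($Z{\left(u \right)} = - 3 \left(-2 + u\right) = 6 - 3 u$)
$D{\left(S \right)} = 3 + S^{2} - 18 S$ ($D{\left(S \right)} = 3 + \left(\left(S^{2} - 19 S\right) + S\right) = 3 + \left(S^{2} - 18 S\right) = 3 + S^{2} - 18 S$)
$q + D{\left(Z{\left(-1 \right)} \right)} = -6266 + \left(3 + \left(6 - -3\right)^{2} - 18 \left(6 - -3\right)\right) = -6266 + \left(3 + \left(6 + 3\right)^{2} - 18 \left(6 + 3\right)\right) = -6266 + \left(3 + 9^{2} - 162\right) = -6266 + \left(3 + 81 - 162\right) = -6266 - 78 = -6344$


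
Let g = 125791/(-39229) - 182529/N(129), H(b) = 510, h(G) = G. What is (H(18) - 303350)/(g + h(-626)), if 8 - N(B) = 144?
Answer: -95040882880/223736613 ≈ -424.79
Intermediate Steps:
N(B) = -136 (N(B) = 8 - 1*144 = 8 - 144 = -136)
g = 420195445/313832 (g = 125791/(-39229) - 182529/(-136) = 125791*(-1/39229) - 182529*(-1/136) = -125791/39229 + 10737/8 = 420195445/313832 ≈ 1338.9)
(H(18) - 303350)/(g + h(-626)) = (510 - 303350)/(420195445/313832 - 626) = -302840/223736613/313832 = -302840*313832/223736613 = -95040882880/223736613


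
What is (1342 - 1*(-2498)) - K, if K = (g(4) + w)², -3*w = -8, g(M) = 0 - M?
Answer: 34544/9 ≈ 3838.2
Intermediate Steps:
g(M) = -M
w = 8/3 (w = -⅓*(-8) = 8/3 ≈ 2.6667)
K = 16/9 (K = (-1*4 + 8/3)² = (-4 + 8/3)² = (-4/3)² = 16/9 ≈ 1.7778)
(1342 - 1*(-2498)) - K = (1342 - 1*(-2498)) - 1*16/9 = (1342 + 2498) - 16/9 = 3840 - 16/9 = 34544/9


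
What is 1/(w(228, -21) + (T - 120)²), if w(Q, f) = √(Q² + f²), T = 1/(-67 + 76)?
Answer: 94303521/1355113145656 - 98415*√233/1355113145656 ≈ 6.8482e-5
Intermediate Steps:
T = ⅑ (T = 1/9 = ⅑ ≈ 0.11111)
1/(w(228, -21) + (T - 120)²) = 1/(√(228² + (-21)²) + (⅑ - 120)²) = 1/(√(51984 + 441) + (-1079/9)²) = 1/(√52425 + 1164241/81) = 1/(15*√233 + 1164241/81) = 1/(1164241/81 + 15*√233)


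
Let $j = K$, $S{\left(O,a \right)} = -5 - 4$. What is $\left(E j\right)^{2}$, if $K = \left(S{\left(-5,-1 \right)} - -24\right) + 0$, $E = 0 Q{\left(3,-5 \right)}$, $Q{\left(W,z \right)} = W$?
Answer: $0$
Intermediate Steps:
$S{\left(O,a \right)} = -9$
$E = 0$ ($E = 0 \cdot 3 = 0$)
$K = 15$ ($K = \left(-9 - -24\right) + 0 = \left(-9 + \left(-1 + 25\right)\right) + 0 = \left(-9 + 24\right) + 0 = 15 + 0 = 15$)
$j = 15$
$\left(E j\right)^{2} = \left(0 \cdot 15\right)^{2} = 0^{2} = 0$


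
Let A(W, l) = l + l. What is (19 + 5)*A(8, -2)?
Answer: -96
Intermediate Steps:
A(W, l) = 2*l
(19 + 5)*A(8, -2) = (19 + 5)*(2*(-2)) = 24*(-4) = -96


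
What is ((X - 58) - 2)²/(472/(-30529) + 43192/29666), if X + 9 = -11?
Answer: 724538651200/163075777 ≈ 4443.0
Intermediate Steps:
X = -20 (X = -9 - 11 = -20)
((X - 58) - 2)²/(472/(-30529) + 43192/29666) = ((-20 - 58) - 2)²/(472/(-30529) + 43192/29666) = (-78 - 2)²/(472*(-1/30529) + 43192*(1/29666)) = (-80)²/(-472/30529 + 21596/14833) = 6400/(652303108/452836657) = 6400*(452836657/652303108) = 724538651200/163075777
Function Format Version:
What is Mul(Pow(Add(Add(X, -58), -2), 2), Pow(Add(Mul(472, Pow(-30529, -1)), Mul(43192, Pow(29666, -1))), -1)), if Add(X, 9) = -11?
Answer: Rational(724538651200, 163075777) ≈ 4443.0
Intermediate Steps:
X = -20 (X = Add(-9, -11) = -20)
Mul(Pow(Add(Add(X, -58), -2), 2), Pow(Add(Mul(472, Pow(-30529, -1)), Mul(43192, Pow(29666, -1))), -1)) = Mul(Pow(Add(Add(-20, -58), -2), 2), Pow(Add(Mul(472, Pow(-30529, -1)), Mul(43192, Pow(29666, -1))), -1)) = Mul(Pow(Add(-78, -2), 2), Pow(Add(Mul(472, Rational(-1, 30529)), Mul(43192, Rational(1, 29666))), -1)) = Mul(Pow(-80, 2), Pow(Add(Rational(-472, 30529), Rational(21596, 14833)), -1)) = Mul(6400, Pow(Rational(652303108, 452836657), -1)) = Mul(6400, Rational(452836657, 652303108)) = Rational(724538651200, 163075777)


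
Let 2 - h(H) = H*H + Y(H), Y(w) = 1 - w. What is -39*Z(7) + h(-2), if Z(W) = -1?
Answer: 34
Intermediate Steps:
h(H) = 1 + H - H² (h(H) = 2 - (H*H + (1 - H)) = 2 - (H² + (1 - H)) = 2 - (1 + H² - H) = 2 + (-1 + H - H²) = 1 + H - H²)
-39*Z(7) + h(-2) = -39*(-1) + (1 - 2 - 1*(-2)²) = 39 + (1 - 2 - 1*4) = 39 + (1 - 2 - 4) = 39 - 5 = 34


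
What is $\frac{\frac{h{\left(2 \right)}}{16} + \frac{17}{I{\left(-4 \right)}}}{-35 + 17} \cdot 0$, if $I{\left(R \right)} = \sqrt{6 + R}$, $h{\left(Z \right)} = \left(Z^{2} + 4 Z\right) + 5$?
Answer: $0$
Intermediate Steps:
$h{\left(Z \right)} = 5 + Z^{2} + 4 Z$
$\frac{\frac{h{\left(2 \right)}}{16} + \frac{17}{I{\left(-4 \right)}}}{-35 + 17} \cdot 0 = \frac{\frac{5 + 2^{2} + 4 \cdot 2}{16} + \frac{17}{\sqrt{6 - 4}}}{-35 + 17} \cdot 0 = \frac{\left(5 + 4 + 8\right) \frac{1}{16} + \frac{17}{\sqrt{2}}}{-18} \cdot 0 = - \frac{17 \cdot \frac{1}{16} + 17 \frac{\sqrt{2}}{2}}{18} \cdot 0 = - \frac{\frac{17}{16} + \frac{17 \sqrt{2}}{2}}{18} \cdot 0 = \left(- \frac{17}{288} - \frac{17 \sqrt{2}}{36}\right) 0 = 0$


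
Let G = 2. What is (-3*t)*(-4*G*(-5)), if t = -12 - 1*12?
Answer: 2880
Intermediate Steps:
t = -24 (t = -12 - 12 = -24)
(-3*t)*(-4*G*(-5)) = (-3*(-24))*(-4*2*(-5)) = 72*(-8*(-5)) = 72*40 = 2880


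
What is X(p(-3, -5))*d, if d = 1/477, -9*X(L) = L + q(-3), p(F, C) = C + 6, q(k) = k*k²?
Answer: 26/4293 ≈ 0.0060564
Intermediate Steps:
q(k) = k³
p(F, C) = 6 + C
X(L) = 3 - L/9 (X(L) = -(L + (-3)³)/9 = -(L - 27)/9 = -(-27 + L)/9 = 3 - L/9)
d = 1/477 ≈ 0.0020964
X(p(-3, -5))*d = (3 - (6 - 5)/9)*(1/477) = (3 - ⅑*1)*(1/477) = (3 - ⅑)*(1/477) = (26/9)*(1/477) = 26/4293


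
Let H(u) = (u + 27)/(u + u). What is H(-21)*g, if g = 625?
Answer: -625/7 ≈ -89.286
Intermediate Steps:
H(u) = (27 + u)/(2*u) (H(u) = (27 + u)/((2*u)) = (27 + u)*(1/(2*u)) = (27 + u)/(2*u))
H(-21)*g = ((½)*(27 - 21)/(-21))*625 = ((½)*(-1/21)*6)*625 = -⅐*625 = -625/7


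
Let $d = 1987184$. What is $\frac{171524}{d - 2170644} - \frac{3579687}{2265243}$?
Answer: $- \frac{87106076446}{34631790065} \approx -2.5152$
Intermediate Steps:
$\frac{171524}{d - 2170644} - \frac{3579687}{2265243} = \frac{171524}{1987184 - 2170644} - \frac{3579687}{2265243} = \frac{171524}{1987184 - 2170644} - \frac{1193229}{755081} = \frac{171524}{-183460} - \frac{1193229}{755081} = 171524 \left(- \frac{1}{183460}\right) - \frac{1193229}{755081} = - \frac{42881}{45865} - \frac{1193229}{755081} = - \frac{87106076446}{34631790065}$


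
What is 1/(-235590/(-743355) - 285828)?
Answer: -49557/14164762490 ≈ -3.4986e-6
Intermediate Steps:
1/(-235590/(-743355) - 285828) = 1/(-235590*(-1/743355) - 285828) = 1/(15706/49557 - 285828) = 1/(-14164762490/49557) = -49557/14164762490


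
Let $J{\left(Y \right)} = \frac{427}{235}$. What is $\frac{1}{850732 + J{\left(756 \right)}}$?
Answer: $\frac{235}{199922447} \approx 1.1755 \cdot 10^{-6}$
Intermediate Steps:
$J{\left(Y \right)} = \frac{427}{235}$ ($J{\left(Y \right)} = 427 \cdot \frac{1}{235} = \frac{427}{235}$)
$\frac{1}{850732 + J{\left(756 \right)}} = \frac{1}{850732 + \frac{427}{235}} = \frac{1}{\frac{199922447}{235}} = \frac{235}{199922447}$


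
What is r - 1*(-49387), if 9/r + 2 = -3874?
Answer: 63808001/1292 ≈ 49387.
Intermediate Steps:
r = -3/1292 (r = 9/(-2 - 3874) = 9/(-3876) = 9*(-1/3876) = -3/1292 ≈ -0.0023220)
r - 1*(-49387) = -3/1292 - 1*(-49387) = -3/1292 + 49387 = 63808001/1292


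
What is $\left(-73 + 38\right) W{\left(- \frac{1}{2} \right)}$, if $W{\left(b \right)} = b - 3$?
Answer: $\frac{245}{2} \approx 122.5$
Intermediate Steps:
$W{\left(b \right)} = -3 + b$
$\left(-73 + 38\right) W{\left(- \frac{1}{2} \right)} = \left(-73 + 38\right) \left(-3 - \frac{1}{2}\right) = - 35 \left(-3 - \frac{1}{2}\right) = \left(-35\right) \left(- \frac{7}{2}\right) = \frac{245}{2}$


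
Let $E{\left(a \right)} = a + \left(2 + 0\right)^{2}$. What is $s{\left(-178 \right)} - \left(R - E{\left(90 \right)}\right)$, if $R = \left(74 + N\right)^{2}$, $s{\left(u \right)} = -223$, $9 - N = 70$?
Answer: $-298$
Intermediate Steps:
$N = -61$ ($N = 9 - 70 = -61$)
$R = 169$ ($R = \left(74 - 61\right)^{2} = 13^{2} = 169$)
$E{\left(a \right)} = 4 + a$ ($E{\left(a \right)} = a + 2^{2} = a + 4 = 4 + a$)
$s{\left(-178 \right)} - \left(R - E{\left(90 \right)}\right) = -223 + \left(\left(4 + 90\right) - 169\right) = -223 + \left(94 - 169\right) = -223 - 75 = -298$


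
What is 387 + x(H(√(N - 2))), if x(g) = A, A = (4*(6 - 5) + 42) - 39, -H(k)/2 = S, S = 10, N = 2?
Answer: 394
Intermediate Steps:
H(k) = -20 (H(k) = -2*10 = -20)
A = 7 (A = (4*1 + 42) - 39 = (4 + 42) - 39 = 46 - 39 = 7)
x(g) = 7
387 + x(H(√(N - 2))) = 387 + 7 = 394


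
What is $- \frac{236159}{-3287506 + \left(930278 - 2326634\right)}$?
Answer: $\frac{236159}{4683862} \approx 0.05042$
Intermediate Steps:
$- \frac{236159}{-3287506 + \left(930278 - 2326634\right)} = - \frac{236159}{-3287506 - 1396356} = - \frac{236159}{-4683862} = \left(-236159\right) \left(- \frac{1}{4683862}\right) = \frac{236159}{4683862}$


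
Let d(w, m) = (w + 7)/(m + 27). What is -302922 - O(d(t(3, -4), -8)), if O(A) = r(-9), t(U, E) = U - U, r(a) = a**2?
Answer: -303003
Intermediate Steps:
t(U, E) = 0
d(w, m) = (7 + w)/(27 + m)
O(A) = 81 (O(A) = (-9)**2 = 81)
-302922 - O(d(t(3, -4), -8)) = -302922 - 1*81 = -302922 - 81 = -303003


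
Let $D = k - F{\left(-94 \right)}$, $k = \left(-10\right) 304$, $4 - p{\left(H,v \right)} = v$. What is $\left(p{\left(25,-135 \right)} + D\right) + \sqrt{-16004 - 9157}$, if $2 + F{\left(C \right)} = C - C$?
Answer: $-2899 + i \sqrt{25161} \approx -2899.0 + 158.62 i$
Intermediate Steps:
$F{\left(C \right)} = -2$ ($F{\left(C \right)} = -2 + \left(C - C\right) = -2 + 0 = -2$)
$p{\left(H,v \right)} = 4 - v$
$k = -3040$
$D = -3038$ ($D = -3040 - -2 = -3040 + 2 = -3038$)
$\left(p{\left(25,-135 \right)} + D\right) + \sqrt{-16004 - 9157} = \left(\left(4 - -135\right) - 3038\right) + \sqrt{-16004 - 9157} = \left(\left(4 + 135\right) - 3038\right) + \sqrt{-16004 - 9157} = \left(139 - 3038\right) + \sqrt{-25161} = -2899 + i \sqrt{25161}$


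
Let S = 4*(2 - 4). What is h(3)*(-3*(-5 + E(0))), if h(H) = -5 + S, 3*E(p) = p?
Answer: -195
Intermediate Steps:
E(p) = p/3
S = -8 (S = 4*(-2) = -8)
h(H) = -13 (h(H) = -5 - 8 = -13)
h(3)*(-3*(-5 + E(0))) = -(-39)*(-5 + (⅓)*0) = -(-39)*(-5 + 0) = -(-39)*(-5) = -13*15 = -195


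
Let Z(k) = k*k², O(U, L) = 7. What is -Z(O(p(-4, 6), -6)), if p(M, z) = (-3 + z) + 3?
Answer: -343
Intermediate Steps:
p(M, z) = z
Z(k) = k³
-Z(O(p(-4, 6), -6)) = -1*7³ = -1*343 = -343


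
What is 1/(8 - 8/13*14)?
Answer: -13/8 ≈ -1.6250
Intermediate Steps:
1/(8 - 8/13*14) = 1/(8 - 112/13) = 1/(-8/13) = -13/8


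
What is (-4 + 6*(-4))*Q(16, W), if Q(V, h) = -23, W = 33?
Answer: 644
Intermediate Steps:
(-4 + 6*(-4))*Q(16, W) = (-4 + 6*(-4))*(-23) = (-4 - 24)*(-23) = -28*(-23) = 644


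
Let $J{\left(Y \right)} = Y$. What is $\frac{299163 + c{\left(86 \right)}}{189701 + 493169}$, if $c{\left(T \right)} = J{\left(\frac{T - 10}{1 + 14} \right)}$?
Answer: $\frac{4487521}{10243050} \approx 0.4381$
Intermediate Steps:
$c{\left(T \right)} = - \frac{2}{3} + \frac{T}{15}$ ($c{\left(T \right)} = \frac{T - 10}{1 + 14} = \frac{-10 + T}{15} = \left(-10 + T\right) \frac{1}{15} = - \frac{2}{3} + \frac{T}{15}$)
$\frac{299163 + c{\left(86 \right)}}{189701 + 493169} = \frac{299163 + \left(- \frac{2}{3} + \frac{1}{15} \cdot 86\right)}{189701 + 493169} = \frac{299163 + \left(- \frac{2}{3} + \frac{86}{15}\right)}{682870} = \left(299163 + \frac{76}{15}\right) \frac{1}{682870} = \frac{4487521}{15} \cdot \frac{1}{682870} = \frac{4487521}{10243050}$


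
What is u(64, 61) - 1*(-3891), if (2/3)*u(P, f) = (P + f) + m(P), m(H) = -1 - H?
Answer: 3981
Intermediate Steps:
u(P, f) = -3/2 + 3*f/2 (u(P, f) = 3*((P + f) + (-1 - P))/2 = 3*(-1 + f)/2 = -3/2 + 3*f/2)
u(64, 61) - 1*(-3891) = (-3/2 + (3/2)*61) - 1*(-3891) = (-3/2 + 183/2) + 3891 = 90 + 3891 = 3981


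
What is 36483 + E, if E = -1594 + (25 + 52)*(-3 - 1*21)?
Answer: 33041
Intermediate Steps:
E = -3442 (E = -1594 + 77*(-3 - 21) = -1594 + 77*(-24) = -1594 - 1848 = -3442)
36483 + E = 36483 - 3442 = 33041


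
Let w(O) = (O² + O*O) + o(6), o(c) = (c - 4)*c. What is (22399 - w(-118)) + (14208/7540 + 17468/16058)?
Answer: -82605422967/15134665 ≈ -5458.0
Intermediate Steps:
o(c) = c*(-4 + c) (o(c) = (-4 + c)*c = c*(-4 + c))
w(O) = 12 + 2*O² (w(O) = (O² + O*O) + 6*(-4 + 6) = (O² + O²) + 6*2 = 2*O² + 12 = 12 + 2*O²)
(22399 - w(-118)) + (14208/7540 + 17468/16058) = (22399 - (12 + 2*(-118)²)) + (14208/7540 + 17468/16058) = (22399 - (12 + 2*13924)) + (14208*(1/7540) + 17468*(1/16058)) = (22399 - (12 + 27848)) + (3552/1885 + 8734/8029) = (22399 - 1*27860) + 44982598/15134665 = (22399 - 27860) + 44982598/15134665 = -5461 + 44982598/15134665 = -82605422967/15134665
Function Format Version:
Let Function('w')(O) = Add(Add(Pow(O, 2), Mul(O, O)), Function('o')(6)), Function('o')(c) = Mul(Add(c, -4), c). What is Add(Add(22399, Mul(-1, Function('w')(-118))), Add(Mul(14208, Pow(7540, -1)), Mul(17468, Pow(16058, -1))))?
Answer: Rational(-82605422967, 15134665) ≈ -5458.0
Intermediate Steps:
Function('o')(c) = Mul(c, Add(-4, c)) (Function('o')(c) = Mul(Add(-4, c), c) = Mul(c, Add(-4, c)))
Function('w')(O) = Add(12, Mul(2, Pow(O, 2))) (Function('w')(O) = Add(Add(Pow(O, 2), Mul(O, O)), Mul(6, Add(-4, 6))) = Add(Add(Pow(O, 2), Pow(O, 2)), Mul(6, 2)) = Add(Mul(2, Pow(O, 2)), 12) = Add(12, Mul(2, Pow(O, 2))))
Add(Add(22399, Mul(-1, Function('w')(-118))), Add(Mul(14208, Pow(7540, -1)), Mul(17468, Pow(16058, -1)))) = Add(Add(22399, Mul(-1, Add(12, Mul(2, Pow(-118, 2))))), Add(Mul(14208, Pow(7540, -1)), Mul(17468, Pow(16058, -1)))) = Add(Add(22399, Mul(-1, Add(12, Mul(2, 13924)))), Add(Mul(14208, Rational(1, 7540)), Mul(17468, Rational(1, 16058)))) = Add(Add(22399, Mul(-1, Add(12, 27848))), Add(Rational(3552, 1885), Rational(8734, 8029))) = Add(Add(22399, Mul(-1, 27860)), Rational(44982598, 15134665)) = Add(Add(22399, -27860), Rational(44982598, 15134665)) = Add(-5461, Rational(44982598, 15134665)) = Rational(-82605422967, 15134665)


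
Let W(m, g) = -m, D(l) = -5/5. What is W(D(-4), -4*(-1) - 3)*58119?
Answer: 58119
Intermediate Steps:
D(l) = -1 (D(l) = -5*1/5 = -1)
W(D(-4), -4*(-1) - 3)*58119 = -1*(-1)*58119 = 1*58119 = 58119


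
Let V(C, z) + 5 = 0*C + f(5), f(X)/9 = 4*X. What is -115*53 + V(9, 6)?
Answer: -5920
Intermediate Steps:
f(X) = 36*X (f(X) = 9*(4*X) = 36*X)
V(C, z) = 175 (V(C, z) = -5 + (0*C + 36*5) = -5 + (0 + 180) = -5 + 180 = 175)
-115*53 + V(9, 6) = -115*53 + 175 = -6095 + 175 = -5920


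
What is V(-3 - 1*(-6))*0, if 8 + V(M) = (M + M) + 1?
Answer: 0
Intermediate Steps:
V(M) = -7 + 2*M (V(M) = -8 + ((M + M) + 1) = -8 + (2*M + 1) = -8 + (1 + 2*M) = -7 + 2*M)
V(-3 - 1*(-6))*0 = (-7 + 2*(-3 - 1*(-6)))*0 = (-7 + 2*(-3 + 6))*0 = (-7 + 2*3)*0 = (-7 + 6)*0 = -1*0 = 0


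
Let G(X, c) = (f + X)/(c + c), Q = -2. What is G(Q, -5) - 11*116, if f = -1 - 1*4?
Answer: -12753/10 ≈ -1275.3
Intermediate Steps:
f = -5 (f = -1 - 4 = -5)
G(X, c) = (-5 + X)/(2*c) (G(X, c) = (-5 + X)/(c + c) = (-5 + X)/((2*c)) = (-5 + X)*(1/(2*c)) = (-5 + X)/(2*c))
G(Q, -5) - 11*116 = (1/2)*(-5 - 2)/(-5) - 11*116 = (1/2)*(-1/5)*(-7) - 1276 = 7/10 - 1276 = -12753/10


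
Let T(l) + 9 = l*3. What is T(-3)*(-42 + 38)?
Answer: 72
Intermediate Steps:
T(l) = -9 + 3*l (T(l) = -9 + l*3 = -9 + 3*l)
T(-3)*(-42 + 38) = (-9 + 3*(-3))*(-42 + 38) = (-9 - 9)*(-4) = -18*(-4) = 72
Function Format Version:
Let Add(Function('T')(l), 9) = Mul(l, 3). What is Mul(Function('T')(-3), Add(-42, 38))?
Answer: 72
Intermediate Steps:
Function('T')(l) = Add(-9, Mul(3, l)) (Function('T')(l) = Add(-9, Mul(l, 3)) = Add(-9, Mul(3, l)))
Mul(Function('T')(-3), Add(-42, 38)) = Mul(Add(-9, Mul(3, -3)), Add(-42, 38)) = Mul(Add(-9, -9), -4) = Mul(-18, -4) = 72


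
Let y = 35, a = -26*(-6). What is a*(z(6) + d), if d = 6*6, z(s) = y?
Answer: 11076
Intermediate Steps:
a = 156
z(s) = 35
d = 36
a*(z(6) + d) = 156*(35 + 36) = 156*71 = 11076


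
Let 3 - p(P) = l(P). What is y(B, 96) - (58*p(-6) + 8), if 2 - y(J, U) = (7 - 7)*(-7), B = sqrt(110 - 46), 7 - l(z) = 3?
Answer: 52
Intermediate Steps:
l(z) = 4 (l(z) = 7 - 1*3 = 7 - 3 = 4)
p(P) = -1 (p(P) = 3 - 1*4 = 3 - 4 = -1)
B = 8 (B = sqrt(64) = 8)
y(J, U) = 2 (y(J, U) = 2 - (7 - 7)*(-7) = 2 - 0*(-7) = 2 - 1*0 = 2 + 0 = 2)
y(B, 96) - (58*p(-6) + 8) = 2 - (58*(-1) + 8) = 2 - (-58 + 8) = 2 - 1*(-50) = 2 + 50 = 52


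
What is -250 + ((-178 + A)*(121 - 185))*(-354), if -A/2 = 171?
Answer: -11781370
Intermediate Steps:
A = -342 (A = -2*171 = -342)
-250 + ((-178 + A)*(121 - 185))*(-354) = -250 + ((-178 - 342)*(121 - 185))*(-354) = -250 - 520*(-64)*(-354) = -250 + 33280*(-354) = -250 - 11781120 = -11781370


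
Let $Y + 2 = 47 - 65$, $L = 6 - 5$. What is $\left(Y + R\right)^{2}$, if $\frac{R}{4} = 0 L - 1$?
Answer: $576$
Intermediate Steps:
$L = 1$
$Y = -20$ ($Y = -2 + \left(47 - 65\right) = -2 - 18 = -20$)
$R = -4$ ($R = 4 \left(0 \cdot 1 - 1\right) = 4 \left(0 - 1\right) = 4 \left(-1\right) = -4$)
$\left(Y + R\right)^{2} = \left(-20 - 4\right)^{2} = \left(-24\right)^{2} = 576$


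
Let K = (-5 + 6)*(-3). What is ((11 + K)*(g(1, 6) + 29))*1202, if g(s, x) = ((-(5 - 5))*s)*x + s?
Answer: 288480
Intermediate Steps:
g(s, x) = s (g(s, x) = ((-1*0)*s)*x + s = (0*s)*x + s = 0*x + s = 0 + s = s)
K = -3 (K = 1*(-3) = -3)
((11 + K)*(g(1, 6) + 29))*1202 = ((11 - 3)*(1 + 29))*1202 = (8*30)*1202 = 240*1202 = 288480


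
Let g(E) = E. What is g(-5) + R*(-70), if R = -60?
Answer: 4195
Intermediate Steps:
g(-5) + R*(-70) = -5 - 60*(-70) = -5 + 4200 = 4195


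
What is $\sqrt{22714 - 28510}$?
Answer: $6 i \sqrt{161} \approx 76.131 i$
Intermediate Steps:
$\sqrt{22714 - 28510} = \sqrt{-5796} = 6 i \sqrt{161}$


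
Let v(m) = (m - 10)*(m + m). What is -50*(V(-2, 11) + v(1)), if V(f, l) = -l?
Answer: 1450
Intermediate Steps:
v(m) = 2*m*(-10 + m) (v(m) = (-10 + m)*(2*m) = 2*m*(-10 + m))
-50*(V(-2, 11) + v(1)) = -50*(-1*11 + 2*1*(-10 + 1)) = -50*(-11 + 2*1*(-9)) = -50*(-11 - 18) = -50*(-29) = 1450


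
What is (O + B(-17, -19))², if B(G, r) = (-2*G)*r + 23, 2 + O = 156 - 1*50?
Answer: 269361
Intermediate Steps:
O = 104 (O = -2 + (156 - 1*50) = -2 + (156 - 50) = -2 + 106 = 104)
B(G, r) = 23 - 2*G*r (B(G, r) = -2*G*r + 23 = 23 - 2*G*r)
(O + B(-17, -19))² = (104 + (23 - 2*(-17)*(-19)))² = (104 + (23 - 646))² = (104 - 623)² = (-519)² = 269361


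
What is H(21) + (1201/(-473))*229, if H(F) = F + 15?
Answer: -258001/473 ≈ -545.46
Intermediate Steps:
H(F) = 15 + F
H(21) + (1201/(-473))*229 = (15 + 21) + (1201/(-473))*229 = 36 + (1201*(-1/473))*229 = 36 - 1201/473*229 = 36 - 275029/473 = -258001/473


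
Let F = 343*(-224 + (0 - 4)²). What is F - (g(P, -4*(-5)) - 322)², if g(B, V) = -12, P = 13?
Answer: -182900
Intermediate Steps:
F = -71344 (F = 343*(-224 + (-4)²) = 343*(-224 + 16) = 343*(-208) = -71344)
F - (g(P, -4*(-5)) - 322)² = -71344 - (-12 - 322)² = -71344 - 1*(-334)² = -71344 - 1*111556 = -71344 - 111556 = -182900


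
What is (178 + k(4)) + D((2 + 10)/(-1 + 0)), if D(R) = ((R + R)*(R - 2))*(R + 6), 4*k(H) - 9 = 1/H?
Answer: -29371/16 ≈ -1835.7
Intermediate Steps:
k(H) = 9/4 + 1/(4*H)
D(R) = 2*R*(-2 + R)*(6 + R) (D(R) = ((2*R)*(-2 + R))*(6 + R) = (2*R*(-2 + R))*(6 + R) = 2*R*(-2 + R)*(6 + R))
(178 + k(4)) + D((2 + 10)/(-1 + 0)) = (178 + (¼)*(1 + 9*4)/4) + 2*((2 + 10)/(-1 + 0))*(-12 + ((2 + 10)/(-1 + 0))² + 4*((2 + 10)/(-1 + 0))) = (178 + (¼)*(¼)*(1 + 36)) + 2*(12/(-1))*(-12 + (12/(-1))² + 4*(12/(-1))) = (178 + (¼)*(¼)*37) + 2*(12*(-1))*(-12 + (12*(-1))² + 4*(12*(-1))) = (178 + 37/16) + 2*(-12)*(-12 + (-12)² + 4*(-12)) = 2885/16 + 2*(-12)*(-12 + 144 - 48) = 2885/16 + 2*(-12)*84 = 2885/16 - 2016 = -29371/16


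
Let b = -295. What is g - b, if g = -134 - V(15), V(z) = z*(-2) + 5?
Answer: 186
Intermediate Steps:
V(z) = 5 - 2*z (V(z) = -2*z + 5 = 5 - 2*z)
g = -109 (g = -134 - (5 - 2*15) = -134 - (5 - 30) = -134 - 1*(-25) = -134 + 25 = -109)
g - b = -109 - 1*(-295) = -109 + 295 = 186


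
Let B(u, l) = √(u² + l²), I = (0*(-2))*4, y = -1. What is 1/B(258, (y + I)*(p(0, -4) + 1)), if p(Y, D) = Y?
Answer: √66565/66565 ≈ 0.0038759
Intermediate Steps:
I = 0 (I = 0*4 = 0)
B(u, l) = √(l² + u²)
1/B(258, (y + I)*(p(0, -4) + 1)) = 1/(√(((-1 + 0)*(0 + 1))² + 258²)) = 1/(√((-1*1)² + 66564)) = 1/(√((-1)² + 66564)) = 1/(√(1 + 66564)) = 1/(√66565) = √66565/66565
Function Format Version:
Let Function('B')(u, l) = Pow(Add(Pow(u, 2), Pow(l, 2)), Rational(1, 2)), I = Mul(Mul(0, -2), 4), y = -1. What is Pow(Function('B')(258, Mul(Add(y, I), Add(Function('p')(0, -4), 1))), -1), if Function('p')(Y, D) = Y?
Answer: Mul(Rational(1, 66565), Pow(66565, Rational(1, 2))) ≈ 0.0038759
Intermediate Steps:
I = 0 (I = Mul(0, 4) = 0)
Function('B')(u, l) = Pow(Add(Pow(l, 2), Pow(u, 2)), Rational(1, 2))
Pow(Function('B')(258, Mul(Add(y, I), Add(Function('p')(0, -4), 1))), -1) = Pow(Pow(Add(Pow(Mul(Add(-1, 0), Add(0, 1)), 2), Pow(258, 2)), Rational(1, 2)), -1) = Pow(Pow(Add(Pow(Mul(-1, 1), 2), 66564), Rational(1, 2)), -1) = Pow(Pow(Add(Pow(-1, 2), 66564), Rational(1, 2)), -1) = Pow(Pow(Add(1, 66564), Rational(1, 2)), -1) = Pow(Pow(66565, Rational(1, 2)), -1) = Mul(Rational(1, 66565), Pow(66565, Rational(1, 2)))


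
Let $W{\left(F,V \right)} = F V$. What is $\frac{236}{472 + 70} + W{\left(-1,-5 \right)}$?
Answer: $\frac{1473}{271} \approx 5.4354$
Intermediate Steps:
$\frac{236}{472 + 70} + W{\left(-1,-5 \right)} = \frac{236}{472 + 70} - -5 = \frac{236}{542} + 5 = 236 \cdot \frac{1}{542} + 5 = \frac{118}{271} + 5 = \frac{1473}{271}$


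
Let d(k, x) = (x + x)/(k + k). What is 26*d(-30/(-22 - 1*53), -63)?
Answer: -4095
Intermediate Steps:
d(k, x) = x/k (d(k, x) = (2*x)/((2*k)) = (2*x)*(1/(2*k)) = x/k)
26*d(-30/(-22 - 1*53), -63) = 26*(-63/((-30/(-22 - 1*53)))) = 26*(-63/((-30/(-22 - 53)))) = 26*(-63/((-30/(-75)))) = 26*(-63/((-30*(-1/75)))) = 26*(-63/2/5) = 26*(-63*5/2) = 26*(-315/2) = -4095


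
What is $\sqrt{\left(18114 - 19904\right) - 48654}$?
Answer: $2 i \sqrt{12611} \approx 224.6 i$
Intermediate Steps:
$\sqrt{\left(18114 - 19904\right) - 48654} = \sqrt{-1790 - 48654} = \sqrt{-50444} = 2 i \sqrt{12611}$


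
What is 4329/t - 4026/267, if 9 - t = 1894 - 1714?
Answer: -68307/1691 ≈ -40.394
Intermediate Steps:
t = -171 (t = 9 - (1894 - 1714) = 9 - 1*180 = 9 - 180 = -171)
4329/t - 4026/267 = 4329/(-171) - 4026/267 = 4329*(-1/171) - 4026*1/267 = -481/19 - 1342/89 = -68307/1691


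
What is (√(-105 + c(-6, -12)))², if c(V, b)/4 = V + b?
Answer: -177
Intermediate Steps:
c(V, b) = 4*V + 4*b (c(V, b) = 4*(V + b) = 4*V + 4*b)
(√(-105 + c(-6, -12)))² = (√(-105 + (4*(-6) + 4*(-12))))² = (√(-105 + (-24 - 48)))² = (√(-105 - 72))² = (√(-177))² = (I*√177)² = -177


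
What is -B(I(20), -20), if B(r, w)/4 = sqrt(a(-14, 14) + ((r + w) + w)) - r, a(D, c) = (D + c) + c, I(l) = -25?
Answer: -100 - 4*I*sqrt(51) ≈ -100.0 - 28.566*I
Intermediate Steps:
a(D, c) = D + 2*c
B(r, w) = -4*r + 4*sqrt(14 + r + 2*w) (B(r, w) = 4*(sqrt((-14 + 2*14) + ((r + w) + w)) - r) = 4*(sqrt((-14 + 28) + (r + 2*w)) - r) = 4*(sqrt(14 + (r + 2*w)) - r) = 4*(sqrt(14 + r + 2*w) - r) = -4*r + 4*sqrt(14 + r + 2*w))
-B(I(20), -20) = -(-4*(-25) + 4*sqrt(14 - 25 + 2*(-20))) = -(100 + 4*sqrt(14 - 25 - 40)) = -(100 + 4*sqrt(-51)) = -(100 + 4*(I*sqrt(51))) = -(100 + 4*I*sqrt(51)) = -100 - 4*I*sqrt(51)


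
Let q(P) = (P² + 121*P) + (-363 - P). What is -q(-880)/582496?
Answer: -668437/582496 ≈ -1.1475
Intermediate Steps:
q(P) = -363 + P² + 120*P
-q(-880)/582496 = -(-363 + (-880)² + 120*(-880))/582496 = -(-363 + 774400 - 105600)/582496 = -668437/582496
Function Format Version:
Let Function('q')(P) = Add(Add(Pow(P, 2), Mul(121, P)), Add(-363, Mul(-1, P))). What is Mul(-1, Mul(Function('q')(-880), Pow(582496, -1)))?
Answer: Rational(-668437, 582496) ≈ -1.1475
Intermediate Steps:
Function('q')(P) = Add(-363, Pow(P, 2), Mul(120, P))
Mul(-1, Mul(Function('q')(-880), Pow(582496, -1))) = Mul(-1, Mul(Add(-363, Pow(-880, 2), Mul(120, -880)), Pow(582496, -1))) = Mul(-1, Mul(Add(-363, 774400, -105600), Rational(1, 582496))) = Mul(-1, Mul(668437, Rational(1, 582496))) = Mul(-1, Rational(668437, 582496)) = Rational(-668437, 582496)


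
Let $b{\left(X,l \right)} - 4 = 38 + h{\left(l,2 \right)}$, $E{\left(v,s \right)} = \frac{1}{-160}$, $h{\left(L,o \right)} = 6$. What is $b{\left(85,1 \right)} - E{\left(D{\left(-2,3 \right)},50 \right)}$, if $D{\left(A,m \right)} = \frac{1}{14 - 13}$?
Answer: $\frac{7681}{160} \approx 48.006$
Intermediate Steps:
$D{\left(A,m \right)} = 1$ ($D{\left(A,m \right)} = 1^{-1} = 1$)
$E{\left(v,s \right)} = - \frac{1}{160}$
$b{\left(X,l \right)} = 48$ ($b{\left(X,l \right)} = 4 + \left(38 + 6\right) = 4 + 44 = 48$)
$b{\left(85,1 \right)} - E{\left(D{\left(-2,3 \right)},50 \right)} = 48 - - \frac{1}{160} = 48 + \frac{1}{160} = \frac{7681}{160}$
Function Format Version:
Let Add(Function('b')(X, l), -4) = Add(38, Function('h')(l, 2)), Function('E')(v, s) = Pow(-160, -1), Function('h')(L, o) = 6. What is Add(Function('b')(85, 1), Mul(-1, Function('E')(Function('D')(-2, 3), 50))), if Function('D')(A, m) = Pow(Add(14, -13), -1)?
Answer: Rational(7681, 160) ≈ 48.006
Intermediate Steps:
Function('D')(A, m) = 1 (Function('D')(A, m) = Pow(1, -1) = 1)
Function('E')(v, s) = Rational(-1, 160)
Function('b')(X, l) = 48 (Function('b')(X, l) = Add(4, Add(38, 6)) = Add(4, 44) = 48)
Add(Function('b')(85, 1), Mul(-1, Function('E')(Function('D')(-2, 3), 50))) = Add(48, Mul(-1, Rational(-1, 160))) = Add(48, Rational(1, 160)) = Rational(7681, 160)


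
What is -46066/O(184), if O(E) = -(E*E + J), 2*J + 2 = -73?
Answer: 92132/67637 ≈ 1.3622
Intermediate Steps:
J = -75/2 (J = -1 + (½)*(-73) = -1 - 73/2 = -75/2 ≈ -37.500)
O(E) = 75/2 - E² (O(E) = -(E*E - 75/2) = -(E² - 75/2) = -(-75/2 + E²) = 75/2 - E²)
-46066/O(184) = -46066/(75/2 - 1*184²) = -46066/(75/2 - 1*33856) = -46066/(75/2 - 33856) = -46066/(-67637/2) = -46066*(-2/67637) = 92132/67637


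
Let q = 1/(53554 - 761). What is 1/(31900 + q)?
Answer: 52793/1684096701 ≈ 3.1348e-5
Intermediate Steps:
q = 1/52793 ≈ 1.8942e-5
1/(31900 + q) = 1/(31900 + 1/52793) = 1/(1684096701/52793) = 52793/1684096701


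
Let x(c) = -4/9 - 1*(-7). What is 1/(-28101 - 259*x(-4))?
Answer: -9/268190 ≈ -3.3558e-5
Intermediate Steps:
x(c) = 59/9 (x(c) = -4*⅑ + 7 = -4/9 + 7 = 59/9)
1/(-28101 - 259*x(-4)) = 1/(-28101 - 259*59/9) = 1/(-28101 - 15281/9) = 1/(-268190/9) = -9/268190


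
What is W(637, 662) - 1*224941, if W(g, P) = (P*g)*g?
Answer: 268394137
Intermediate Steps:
W(g, P) = P*g**2
W(637, 662) - 1*224941 = 662*637**2 - 1*224941 = 662*405769 - 224941 = 268619078 - 224941 = 268394137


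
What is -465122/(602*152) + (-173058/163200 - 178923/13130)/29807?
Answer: -4421227423835523/869708979838400 ≈ -5.0836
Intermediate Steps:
-465122/(602*152) + (-173058/163200 - 178923/13130)/29807 = -465122/91504 + (-173058*1/163200 - 178923*1/13130)*(1/29807) = -465122*1/91504 + (-28843/27200 - 178923/13130)*(1/29807) = -33223/6536 - 524541419/35713600*1/29807 = -33223/6536 - 524541419/1064515275200 = -4421227423835523/869708979838400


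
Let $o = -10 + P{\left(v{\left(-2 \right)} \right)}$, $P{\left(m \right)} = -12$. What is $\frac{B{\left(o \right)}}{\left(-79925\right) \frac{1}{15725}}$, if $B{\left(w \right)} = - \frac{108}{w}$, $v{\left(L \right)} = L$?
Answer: $- \frac{33966}{35167} \approx -0.96585$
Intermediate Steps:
$o = -22$ ($o = -10 - 12 = -22$)
$\frac{B{\left(o \right)}}{\left(-79925\right) \frac{1}{15725}} = \frac{\left(-108\right) \frac{1}{-22}}{\left(-79925\right) \frac{1}{15725}} = \frac{\left(-108\right) \left(- \frac{1}{22}\right)}{\left(-79925\right) \frac{1}{15725}} = \frac{54}{11 \left(- \frac{3197}{629}\right)} = \frac{54}{11} \left(- \frac{629}{3197}\right) = - \frac{33966}{35167}$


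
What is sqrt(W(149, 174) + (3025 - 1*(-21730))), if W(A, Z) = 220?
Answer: 15*sqrt(111) ≈ 158.03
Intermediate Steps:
sqrt(W(149, 174) + (3025 - 1*(-21730))) = sqrt(220 + (3025 - 1*(-21730))) = sqrt(220 + (3025 + 21730)) = sqrt(220 + 24755) = sqrt(24975) = 15*sqrt(111)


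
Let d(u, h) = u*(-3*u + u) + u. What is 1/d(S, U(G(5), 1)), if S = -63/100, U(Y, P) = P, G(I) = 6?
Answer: -5000/7119 ≈ -0.70235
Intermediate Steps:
S = -63/100 (S = -63*1/100 = -63/100 ≈ -0.63000)
d(u, h) = u - 2*u² (d(u, h) = u*(-2*u) + u = -2*u² + u = u - 2*u²)
1/d(S, U(G(5), 1)) = 1/(-63*(1 - 2*(-63/100))/100) = 1/(-63*(1 + 63/50)/100) = 1/(-63/100*113/50) = 1/(-7119/5000) = -5000/7119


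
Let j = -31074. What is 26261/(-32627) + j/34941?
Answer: -643812333/380006669 ≈ -1.6942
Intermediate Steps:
26261/(-32627) + j/34941 = 26261/(-32627) - 31074/34941 = 26261*(-1/32627) - 31074*1/34941 = -26261/32627 - 10358/11647 = -643812333/380006669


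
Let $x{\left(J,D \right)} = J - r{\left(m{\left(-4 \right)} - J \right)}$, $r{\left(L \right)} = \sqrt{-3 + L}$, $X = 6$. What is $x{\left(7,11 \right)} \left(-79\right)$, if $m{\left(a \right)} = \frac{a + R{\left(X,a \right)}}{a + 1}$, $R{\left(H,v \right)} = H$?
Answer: $-553 + \frac{316 i \sqrt{6}}{3} \approx -553.0 + 258.01 i$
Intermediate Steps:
$m{\left(a \right)} = \frac{6 + a}{1 + a}$ ($m{\left(a \right)} = \frac{a + 6}{a + 1} = \frac{6 + a}{1 + a}$)
$x{\left(J,D \right)} = J - \sqrt{- \frac{11}{3} - J}$ ($x{\left(J,D \right)} = J - \sqrt{-3 - \left(J - \frac{6 - 4}{1 - 4}\right)} = J - \sqrt{-3 - \left(J - \frac{1}{-3} \cdot 2\right)} = J - \sqrt{-3 - \left(\frac{2}{3} + J\right)} = J - \sqrt{- \frac{11}{3} - J}$)
$x{\left(7,11 \right)} \left(-79\right) = \left(7 - \frac{\sqrt{-33 - 63}}{3}\right) \left(-79\right) = \left(7 - \frac{\sqrt{-96}}{3}\right) \left(-79\right) = \left(7 - \frac{4 i \sqrt{6}}{3}\right) \left(-79\right) = -553 + \frac{316 i \sqrt{6}}{3}$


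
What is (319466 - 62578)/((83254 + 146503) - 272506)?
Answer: -1304/217 ≈ -6.0092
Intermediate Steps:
(319466 - 62578)/((83254 + 146503) - 272506) = 256888/(229757 - 272506) = 256888/(-42749) = 256888*(-1/42749) = -1304/217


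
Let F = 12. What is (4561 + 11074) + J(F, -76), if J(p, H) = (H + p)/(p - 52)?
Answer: 78183/5 ≈ 15637.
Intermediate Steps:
J(p, H) = (H + p)/(-52 + p)
(4561 + 11074) + J(F, -76) = (4561 + 11074) + (-76 + 12)/(-52 + 12) = 15635 - 64/(-40) = 15635 - 1/40*(-64) = 15635 + 8/5 = 78183/5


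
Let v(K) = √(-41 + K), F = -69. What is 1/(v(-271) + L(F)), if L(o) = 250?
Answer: 125/31406 - I*√78/31406 ≈ 0.0039801 - 0.00028121*I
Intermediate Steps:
1/(v(-271) + L(F)) = 1/(√(-41 - 271) + 250) = 1/(√(-312) + 250) = 1/(2*I*√78 + 250) = 1/(250 + 2*I*√78)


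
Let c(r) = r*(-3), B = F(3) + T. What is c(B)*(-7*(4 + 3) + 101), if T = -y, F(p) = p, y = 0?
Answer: -468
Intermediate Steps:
T = 0 (T = -1*0 = 0)
B = 3 (B = 3 + 0 = 3)
c(r) = -3*r
c(B)*(-7*(4 + 3) + 101) = (-3*3)*(-7*(4 + 3) + 101) = -9*(-7*7 + 101) = -9*(-1*49 + 101) = -9*(-49 + 101) = -9*52 = -468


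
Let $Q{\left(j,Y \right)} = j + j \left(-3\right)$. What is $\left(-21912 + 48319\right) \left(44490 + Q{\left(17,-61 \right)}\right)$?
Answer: $1173949592$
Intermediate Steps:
$Q{\left(j,Y \right)} = - 2 j$ ($Q{\left(j,Y \right)} = j - 3 j = - 2 j$)
$\left(-21912 + 48319\right) \left(44490 + Q{\left(17,-61 \right)}\right) = \left(-21912 + 48319\right) \left(44490 - 34\right) = 26407 \left(44490 - 34\right) = 26407 \cdot 44456 = 1173949592$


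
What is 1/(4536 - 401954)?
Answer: -1/397418 ≈ -2.5162e-6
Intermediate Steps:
1/(4536 - 401954) = 1/(-397418) = -1/397418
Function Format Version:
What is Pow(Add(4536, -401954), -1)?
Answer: Rational(-1, 397418) ≈ -2.5162e-6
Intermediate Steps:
Pow(Add(4536, -401954), -1) = Pow(-397418, -1) = Rational(-1, 397418)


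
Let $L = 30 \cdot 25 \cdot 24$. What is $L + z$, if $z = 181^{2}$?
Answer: $50761$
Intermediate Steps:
$z = 32761$
$L = 18000$ ($L = 750 \cdot 24 = 18000$)
$L + z = 18000 + 32761 = 50761$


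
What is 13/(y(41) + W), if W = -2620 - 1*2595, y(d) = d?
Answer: -1/398 ≈ -0.0025126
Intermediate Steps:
W = -5215 (W = -2620 - 2595 = -5215)
13/(y(41) + W) = 13/(41 - 5215) = 13/(-5174) = -1/5174*13 = -1/398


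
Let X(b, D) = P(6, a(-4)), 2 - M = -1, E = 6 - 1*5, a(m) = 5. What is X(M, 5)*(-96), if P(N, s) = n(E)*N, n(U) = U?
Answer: -576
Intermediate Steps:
E = 1 (E = 6 - 5 = 1)
M = 3 (M = 2 - 1*(-1) = 2 + 1 = 3)
P(N, s) = N (P(N, s) = 1*N = N)
X(b, D) = 6
X(M, 5)*(-96) = 6*(-96) = -576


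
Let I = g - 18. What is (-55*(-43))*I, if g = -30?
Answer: -113520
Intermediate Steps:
I = -48 (I = -30 - 18 = -48)
(-55*(-43))*I = -55*(-43)*(-48) = 2365*(-48) = -113520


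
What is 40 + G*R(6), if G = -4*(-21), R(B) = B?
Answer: 544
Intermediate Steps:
G = 84
40 + G*R(6) = 40 + 84*6 = 40 + 504 = 544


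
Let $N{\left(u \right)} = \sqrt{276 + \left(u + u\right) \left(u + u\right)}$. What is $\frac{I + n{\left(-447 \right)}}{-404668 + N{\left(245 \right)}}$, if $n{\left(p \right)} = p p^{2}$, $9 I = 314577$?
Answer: $\frac{1505359395815}{6823164577} + \frac{14879945 \sqrt{60094}}{13646329154} \approx 220.89$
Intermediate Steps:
$I = 34953$ ($I = \frac{1}{9} \cdot 314577 = 34953$)
$n{\left(p \right)} = p^{3}$
$N{\left(u \right)} = \sqrt{276 + 4 u^{2}}$ ($N{\left(u \right)} = \sqrt{276 + 2 u 2 u} = \sqrt{276 + 4 u^{2}}$)
$\frac{I + n{\left(-447 \right)}}{-404668 + N{\left(245 \right)}} = \frac{34953 + \left(-447\right)^{3}}{-404668 + 2 \sqrt{69 + 245^{2}}} = \frac{34953 - 89314623}{-404668 + 2 \sqrt{69 + 60025}} = - \frac{89279670}{-404668 + 2 \sqrt{60094}}$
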